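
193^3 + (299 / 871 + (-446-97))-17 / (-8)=7188516.47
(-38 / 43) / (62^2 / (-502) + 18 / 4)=19076 / 68155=0.28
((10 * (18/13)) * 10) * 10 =18000/13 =1384.62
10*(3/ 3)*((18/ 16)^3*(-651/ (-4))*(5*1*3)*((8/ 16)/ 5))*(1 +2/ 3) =11864475/ 2048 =5793.20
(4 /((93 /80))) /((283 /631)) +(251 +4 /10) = 34092583 /131595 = 259.07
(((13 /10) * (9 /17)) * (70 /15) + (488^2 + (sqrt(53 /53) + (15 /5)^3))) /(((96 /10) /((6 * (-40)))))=-101224465 /17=-5954380.29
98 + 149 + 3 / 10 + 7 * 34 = 4853 / 10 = 485.30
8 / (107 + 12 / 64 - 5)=128 / 1635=0.08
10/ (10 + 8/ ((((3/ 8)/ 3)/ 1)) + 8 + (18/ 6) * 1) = 2/ 17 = 0.12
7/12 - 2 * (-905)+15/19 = 412993/228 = 1811.37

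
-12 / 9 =-1.33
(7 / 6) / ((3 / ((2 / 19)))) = 7 / 171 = 0.04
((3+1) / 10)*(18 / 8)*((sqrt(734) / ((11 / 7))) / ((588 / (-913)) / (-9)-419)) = -15687*sqrt(734) / 11474450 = -0.04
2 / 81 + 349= 28271 / 81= 349.02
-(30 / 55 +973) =-10709 / 11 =-973.55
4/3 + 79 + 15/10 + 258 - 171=1013/6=168.83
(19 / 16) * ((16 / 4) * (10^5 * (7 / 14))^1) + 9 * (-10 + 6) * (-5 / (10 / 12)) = 237716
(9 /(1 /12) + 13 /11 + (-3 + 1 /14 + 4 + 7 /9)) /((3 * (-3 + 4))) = 153889 /4158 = 37.01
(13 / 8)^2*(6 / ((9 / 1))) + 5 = 649 / 96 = 6.76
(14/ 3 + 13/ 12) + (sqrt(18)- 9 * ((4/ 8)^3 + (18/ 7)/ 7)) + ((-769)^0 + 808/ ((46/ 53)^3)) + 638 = 3 * sqrt(2) + 8948316019/ 4769464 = 1880.41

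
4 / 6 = 2 / 3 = 0.67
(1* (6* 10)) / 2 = 30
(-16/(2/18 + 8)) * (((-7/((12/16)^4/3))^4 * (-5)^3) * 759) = 5217981537714176000/1436859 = 3631519542080.45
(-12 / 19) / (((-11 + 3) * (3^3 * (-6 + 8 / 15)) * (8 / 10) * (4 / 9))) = -75 / 49856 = -0.00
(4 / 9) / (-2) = -2 / 9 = -0.22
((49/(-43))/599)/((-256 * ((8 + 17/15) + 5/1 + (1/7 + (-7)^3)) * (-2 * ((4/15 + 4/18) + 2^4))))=33075/48249360830464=0.00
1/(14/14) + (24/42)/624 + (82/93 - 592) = -19976653/33852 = -590.12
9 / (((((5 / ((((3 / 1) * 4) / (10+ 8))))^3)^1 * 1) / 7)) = 56 / 375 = 0.15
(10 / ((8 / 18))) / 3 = 15 / 2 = 7.50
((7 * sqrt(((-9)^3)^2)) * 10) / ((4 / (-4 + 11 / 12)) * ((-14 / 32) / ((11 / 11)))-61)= -944055 / 1118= -844.41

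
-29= -29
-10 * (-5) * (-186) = -9300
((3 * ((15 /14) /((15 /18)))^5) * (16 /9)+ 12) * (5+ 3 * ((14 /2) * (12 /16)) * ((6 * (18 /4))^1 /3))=75812811 /16807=4510.79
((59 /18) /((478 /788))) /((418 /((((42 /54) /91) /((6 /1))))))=11623 /631180836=0.00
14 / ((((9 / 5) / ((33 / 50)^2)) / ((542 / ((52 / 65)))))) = 229537 / 100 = 2295.37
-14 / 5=-2.80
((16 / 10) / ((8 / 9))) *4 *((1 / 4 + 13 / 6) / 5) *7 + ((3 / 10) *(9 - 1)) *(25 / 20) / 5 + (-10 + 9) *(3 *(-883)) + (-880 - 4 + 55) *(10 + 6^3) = -4617001 / 25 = -184680.04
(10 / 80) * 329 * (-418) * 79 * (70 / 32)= -190124165 / 64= -2970690.08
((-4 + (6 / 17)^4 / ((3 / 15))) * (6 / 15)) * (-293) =191975944 / 417605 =459.71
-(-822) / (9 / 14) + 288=4700 / 3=1566.67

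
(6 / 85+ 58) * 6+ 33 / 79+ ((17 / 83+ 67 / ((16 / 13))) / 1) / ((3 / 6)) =2042673391 / 4458760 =458.13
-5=-5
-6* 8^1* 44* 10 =-21120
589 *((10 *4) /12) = 5890 /3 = 1963.33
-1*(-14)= 14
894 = 894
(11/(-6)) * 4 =-22/3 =-7.33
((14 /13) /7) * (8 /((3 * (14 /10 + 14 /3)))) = 80 /1183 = 0.07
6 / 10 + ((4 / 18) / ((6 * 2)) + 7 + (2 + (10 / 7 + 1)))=22769 / 1890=12.05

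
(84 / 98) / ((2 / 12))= 36 / 7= 5.14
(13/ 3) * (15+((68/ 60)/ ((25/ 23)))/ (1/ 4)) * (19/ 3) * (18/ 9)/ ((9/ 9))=3551366/ 3375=1052.26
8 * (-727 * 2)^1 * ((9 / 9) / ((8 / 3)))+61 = -4301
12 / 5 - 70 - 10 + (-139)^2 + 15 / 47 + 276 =4587134 / 235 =19519.72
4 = 4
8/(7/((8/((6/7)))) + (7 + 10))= 0.45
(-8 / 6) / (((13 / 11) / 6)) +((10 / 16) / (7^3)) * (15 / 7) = -1689329 / 249704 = -6.77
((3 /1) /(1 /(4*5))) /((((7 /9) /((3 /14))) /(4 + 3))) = 810 /7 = 115.71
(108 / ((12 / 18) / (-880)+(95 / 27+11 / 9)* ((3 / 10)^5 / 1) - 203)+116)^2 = 373918410173161841296 / 28044901682786641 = 13332.85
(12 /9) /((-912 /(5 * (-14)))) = 0.10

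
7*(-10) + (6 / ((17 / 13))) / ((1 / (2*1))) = -60.82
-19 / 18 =-1.06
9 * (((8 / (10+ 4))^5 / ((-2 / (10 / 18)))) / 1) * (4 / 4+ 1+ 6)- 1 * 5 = -104515 / 16807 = -6.22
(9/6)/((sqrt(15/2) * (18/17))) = 17 * sqrt(30)/180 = 0.52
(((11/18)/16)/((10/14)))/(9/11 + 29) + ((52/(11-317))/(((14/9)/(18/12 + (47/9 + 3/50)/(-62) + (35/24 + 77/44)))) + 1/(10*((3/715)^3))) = 5054665372921231/3733689600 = 1353799.03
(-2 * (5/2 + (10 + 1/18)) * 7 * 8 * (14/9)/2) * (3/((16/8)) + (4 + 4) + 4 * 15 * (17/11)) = -99621704/891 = -111808.87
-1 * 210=-210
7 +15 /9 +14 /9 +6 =146 /9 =16.22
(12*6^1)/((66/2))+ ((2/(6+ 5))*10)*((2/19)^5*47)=59456456/27237089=2.18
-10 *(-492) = 4920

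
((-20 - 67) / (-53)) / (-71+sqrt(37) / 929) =-1777001419 / 76860417044 - 26941 * sqrt(37) / 76860417044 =-0.02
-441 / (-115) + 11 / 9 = 5234 / 1035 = 5.06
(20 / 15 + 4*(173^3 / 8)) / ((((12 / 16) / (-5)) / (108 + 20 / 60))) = -50482766750 / 27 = -1869732101.85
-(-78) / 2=39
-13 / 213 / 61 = -13 / 12993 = -0.00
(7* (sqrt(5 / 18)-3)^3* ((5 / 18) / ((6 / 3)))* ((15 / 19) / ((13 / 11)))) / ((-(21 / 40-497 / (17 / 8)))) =-1379125 / 16797729 + 11477125* sqrt(10) / 907077366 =-0.04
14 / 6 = 7 / 3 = 2.33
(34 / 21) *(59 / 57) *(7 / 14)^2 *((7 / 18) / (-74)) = -1003 / 455544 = -0.00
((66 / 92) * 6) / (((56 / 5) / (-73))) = -36135 / 1288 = -28.06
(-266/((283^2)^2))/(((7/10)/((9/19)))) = -180/6414247921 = -0.00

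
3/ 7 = 0.43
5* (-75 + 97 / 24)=-8515 / 24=-354.79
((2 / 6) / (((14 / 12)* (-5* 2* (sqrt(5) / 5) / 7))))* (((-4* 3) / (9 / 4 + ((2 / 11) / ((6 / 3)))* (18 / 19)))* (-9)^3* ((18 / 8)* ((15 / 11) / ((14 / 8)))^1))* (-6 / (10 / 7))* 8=47869056* sqrt(5) / 1085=98652.96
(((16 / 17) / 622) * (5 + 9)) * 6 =0.13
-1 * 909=-909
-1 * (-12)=12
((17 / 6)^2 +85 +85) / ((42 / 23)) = 147407 / 1512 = 97.49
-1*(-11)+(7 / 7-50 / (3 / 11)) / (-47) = 2098 / 141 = 14.88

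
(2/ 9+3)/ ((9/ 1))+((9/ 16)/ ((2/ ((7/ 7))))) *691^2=348084577/ 2592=134291.89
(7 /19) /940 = 7 /17860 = 0.00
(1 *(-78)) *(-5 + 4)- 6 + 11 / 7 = 515 / 7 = 73.57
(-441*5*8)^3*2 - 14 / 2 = -10978063488007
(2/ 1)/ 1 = 2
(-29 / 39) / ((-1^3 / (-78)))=-58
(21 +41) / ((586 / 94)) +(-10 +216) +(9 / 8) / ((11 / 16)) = 701266 / 3223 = 217.58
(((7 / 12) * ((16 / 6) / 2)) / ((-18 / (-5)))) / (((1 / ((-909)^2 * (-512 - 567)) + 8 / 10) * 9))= 1926203825 / 64192118238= 0.03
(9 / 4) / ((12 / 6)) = 9 / 8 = 1.12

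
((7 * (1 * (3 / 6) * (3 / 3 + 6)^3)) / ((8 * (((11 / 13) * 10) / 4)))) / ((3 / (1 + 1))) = 31213 / 660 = 47.29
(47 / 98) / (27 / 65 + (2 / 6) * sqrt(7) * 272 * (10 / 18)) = -60131565 / 5360736078782 + 3645837000 * sqrt(7) / 2680368039391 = 0.00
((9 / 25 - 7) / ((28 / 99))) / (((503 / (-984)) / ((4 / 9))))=1796784 / 88025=20.41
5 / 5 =1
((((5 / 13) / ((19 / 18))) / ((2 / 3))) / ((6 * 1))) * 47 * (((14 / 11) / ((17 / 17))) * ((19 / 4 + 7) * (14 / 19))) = 4870845 / 103246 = 47.18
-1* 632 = -632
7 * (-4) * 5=-140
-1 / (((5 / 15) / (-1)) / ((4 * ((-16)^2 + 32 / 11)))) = 34176 / 11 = 3106.91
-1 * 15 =-15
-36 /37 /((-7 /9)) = 324 /259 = 1.25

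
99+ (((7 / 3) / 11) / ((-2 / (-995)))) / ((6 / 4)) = 16766 / 99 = 169.35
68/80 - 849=-848.15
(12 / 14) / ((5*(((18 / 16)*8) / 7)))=2 / 15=0.13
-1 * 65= -65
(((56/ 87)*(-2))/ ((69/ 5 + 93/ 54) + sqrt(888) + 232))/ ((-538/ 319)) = 411678960/ 131560348901 - 3326400*sqrt(222)/ 131560348901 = 0.00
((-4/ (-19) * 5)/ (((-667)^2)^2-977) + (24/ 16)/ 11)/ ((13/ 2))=1410224327131/ 67220692923956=0.02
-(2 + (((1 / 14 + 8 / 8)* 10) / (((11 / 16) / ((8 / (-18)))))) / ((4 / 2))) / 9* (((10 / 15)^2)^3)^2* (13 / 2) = 0.01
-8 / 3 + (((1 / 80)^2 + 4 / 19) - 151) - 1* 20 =-63276743 / 364800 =-173.46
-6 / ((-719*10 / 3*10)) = 9 / 35950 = 0.00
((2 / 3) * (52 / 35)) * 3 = 104 / 35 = 2.97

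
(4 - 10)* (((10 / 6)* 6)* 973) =-58380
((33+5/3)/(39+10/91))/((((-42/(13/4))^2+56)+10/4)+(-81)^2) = 3198832/24491319003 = 0.00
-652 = -652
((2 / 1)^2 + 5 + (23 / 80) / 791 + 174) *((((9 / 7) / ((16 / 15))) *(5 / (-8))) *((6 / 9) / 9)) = -57901315 / 5669888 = -10.21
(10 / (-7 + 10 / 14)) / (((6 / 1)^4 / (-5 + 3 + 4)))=-35 / 14256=-0.00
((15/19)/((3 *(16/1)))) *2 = 5/152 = 0.03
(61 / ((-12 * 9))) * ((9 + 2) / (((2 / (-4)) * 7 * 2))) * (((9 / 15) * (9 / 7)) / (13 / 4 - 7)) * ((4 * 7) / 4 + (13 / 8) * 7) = -671 / 200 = -3.36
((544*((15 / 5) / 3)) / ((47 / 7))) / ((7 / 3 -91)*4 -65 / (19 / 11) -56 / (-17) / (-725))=-2675215200 / 12953318299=-0.21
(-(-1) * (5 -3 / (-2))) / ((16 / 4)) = 13 / 8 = 1.62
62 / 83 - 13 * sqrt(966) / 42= 62 / 83 - 13 * sqrt(966) / 42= -8.87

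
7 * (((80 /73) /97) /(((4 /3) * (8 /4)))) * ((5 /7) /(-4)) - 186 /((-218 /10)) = 13162485 /1543658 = 8.53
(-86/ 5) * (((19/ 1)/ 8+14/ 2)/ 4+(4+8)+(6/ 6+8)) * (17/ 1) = -6825.71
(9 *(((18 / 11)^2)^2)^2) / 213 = 33059881728 / 15219480551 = 2.17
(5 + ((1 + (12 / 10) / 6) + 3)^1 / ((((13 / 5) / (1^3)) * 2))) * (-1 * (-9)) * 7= 9513 / 26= 365.88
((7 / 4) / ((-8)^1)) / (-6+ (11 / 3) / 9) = 189 / 4832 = 0.04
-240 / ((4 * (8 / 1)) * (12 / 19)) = -95 / 8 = -11.88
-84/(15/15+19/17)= -39.67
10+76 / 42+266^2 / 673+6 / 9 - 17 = 1421941 / 14133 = 100.61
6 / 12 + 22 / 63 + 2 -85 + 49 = -4177 / 126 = -33.15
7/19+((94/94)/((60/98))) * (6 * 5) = 938/19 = 49.37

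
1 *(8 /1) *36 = 288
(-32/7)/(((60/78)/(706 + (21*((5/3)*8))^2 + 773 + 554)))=-16730064/35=-478001.83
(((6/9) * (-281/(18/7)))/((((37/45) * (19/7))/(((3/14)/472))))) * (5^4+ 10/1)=-6245225/663632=-9.41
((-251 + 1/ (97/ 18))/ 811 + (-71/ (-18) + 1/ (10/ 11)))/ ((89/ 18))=33525208/ 35006815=0.96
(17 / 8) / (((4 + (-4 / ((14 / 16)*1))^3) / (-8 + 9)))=-5831 / 251168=-0.02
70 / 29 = 2.41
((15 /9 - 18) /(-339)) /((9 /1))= 49 /9153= 0.01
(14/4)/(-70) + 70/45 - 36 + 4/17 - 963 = -3051613/3060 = -997.26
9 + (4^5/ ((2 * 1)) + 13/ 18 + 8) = 9535/ 18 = 529.72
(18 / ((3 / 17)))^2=10404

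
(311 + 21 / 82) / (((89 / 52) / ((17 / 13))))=867782 / 3649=237.81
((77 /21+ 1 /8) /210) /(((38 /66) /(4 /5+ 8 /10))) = 143 /2850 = 0.05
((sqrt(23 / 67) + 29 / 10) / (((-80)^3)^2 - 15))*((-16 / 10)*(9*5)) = -1044 / 1310719999925 - 72*sqrt(1541) / 17563647998995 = -0.00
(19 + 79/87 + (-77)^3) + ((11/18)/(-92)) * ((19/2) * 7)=-43847211883/96048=-456513.53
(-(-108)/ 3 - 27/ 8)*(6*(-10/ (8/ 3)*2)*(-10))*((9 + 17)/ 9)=84825/ 2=42412.50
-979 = -979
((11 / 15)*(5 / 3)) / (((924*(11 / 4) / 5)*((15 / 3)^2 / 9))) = 1 / 1155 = 0.00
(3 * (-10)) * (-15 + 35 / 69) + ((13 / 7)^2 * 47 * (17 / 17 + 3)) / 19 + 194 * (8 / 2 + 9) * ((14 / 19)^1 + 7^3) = 18573062870 / 21413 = 867373.23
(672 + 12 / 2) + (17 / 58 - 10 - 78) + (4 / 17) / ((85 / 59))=49486153 / 83810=590.46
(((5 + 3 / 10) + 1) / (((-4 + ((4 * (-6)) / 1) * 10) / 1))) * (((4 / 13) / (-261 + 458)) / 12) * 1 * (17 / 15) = -119 / 31244200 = -0.00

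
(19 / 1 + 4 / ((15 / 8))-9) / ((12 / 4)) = 182 / 45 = 4.04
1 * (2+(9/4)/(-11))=79/44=1.80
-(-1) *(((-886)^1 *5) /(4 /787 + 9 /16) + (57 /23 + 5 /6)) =-7801.72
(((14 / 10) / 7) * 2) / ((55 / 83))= 166 / 275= 0.60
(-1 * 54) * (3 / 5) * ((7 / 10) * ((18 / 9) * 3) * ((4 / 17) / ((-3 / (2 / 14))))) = 648 / 425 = 1.52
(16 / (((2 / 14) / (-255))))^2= 815673600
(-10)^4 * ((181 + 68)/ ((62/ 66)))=82170000/ 31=2650645.16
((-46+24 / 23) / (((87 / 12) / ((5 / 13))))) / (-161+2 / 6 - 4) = 31020 / 2141737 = 0.01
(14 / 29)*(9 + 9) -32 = -676 / 29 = -23.31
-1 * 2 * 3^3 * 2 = -108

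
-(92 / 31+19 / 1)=-681 / 31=-21.97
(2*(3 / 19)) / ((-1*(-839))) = 6 / 15941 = 0.00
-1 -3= -4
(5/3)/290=1/174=0.01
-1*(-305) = 305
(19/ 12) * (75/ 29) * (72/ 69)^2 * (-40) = -2736000/ 15341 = -178.35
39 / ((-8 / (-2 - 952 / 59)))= 20865 / 236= 88.41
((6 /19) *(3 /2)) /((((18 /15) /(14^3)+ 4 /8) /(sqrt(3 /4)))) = 30870 *sqrt(3) /65227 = 0.82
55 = 55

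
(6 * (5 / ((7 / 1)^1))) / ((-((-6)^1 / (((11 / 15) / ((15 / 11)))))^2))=-14641 / 425250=-0.03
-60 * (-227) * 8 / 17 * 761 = 82918560 / 17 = 4877562.35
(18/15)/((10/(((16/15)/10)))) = 8/625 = 0.01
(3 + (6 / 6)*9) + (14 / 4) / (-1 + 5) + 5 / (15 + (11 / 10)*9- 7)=18837 / 1432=13.15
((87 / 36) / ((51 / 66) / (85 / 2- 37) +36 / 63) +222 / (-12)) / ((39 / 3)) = -109303 / 94068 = -1.16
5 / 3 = 1.67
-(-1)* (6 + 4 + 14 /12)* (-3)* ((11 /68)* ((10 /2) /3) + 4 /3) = -7303 /136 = -53.70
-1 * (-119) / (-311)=-119 / 311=-0.38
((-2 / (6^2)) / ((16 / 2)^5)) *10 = -5 / 294912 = -0.00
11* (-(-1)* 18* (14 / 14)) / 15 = 66 / 5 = 13.20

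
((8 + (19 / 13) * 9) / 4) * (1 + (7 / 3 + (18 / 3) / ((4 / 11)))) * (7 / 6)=229075 / 1872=122.37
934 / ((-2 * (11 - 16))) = 467 / 5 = 93.40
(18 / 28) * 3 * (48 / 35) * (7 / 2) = 324 / 35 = 9.26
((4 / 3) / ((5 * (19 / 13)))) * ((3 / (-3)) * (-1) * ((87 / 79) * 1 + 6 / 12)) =6578 / 22515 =0.29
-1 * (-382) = 382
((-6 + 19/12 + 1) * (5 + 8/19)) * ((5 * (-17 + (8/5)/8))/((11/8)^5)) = 968654848/3059969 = 316.56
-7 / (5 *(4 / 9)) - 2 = -103 / 20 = -5.15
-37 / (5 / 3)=-111 / 5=-22.20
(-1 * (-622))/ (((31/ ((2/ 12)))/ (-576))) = -59712/ 31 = -1926.19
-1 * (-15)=15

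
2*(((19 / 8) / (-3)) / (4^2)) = -0.10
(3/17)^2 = 9/289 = 0.03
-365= -365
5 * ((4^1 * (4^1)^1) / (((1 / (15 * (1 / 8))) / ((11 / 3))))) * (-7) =-3850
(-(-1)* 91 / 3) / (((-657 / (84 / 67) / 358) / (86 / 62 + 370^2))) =-2836939.84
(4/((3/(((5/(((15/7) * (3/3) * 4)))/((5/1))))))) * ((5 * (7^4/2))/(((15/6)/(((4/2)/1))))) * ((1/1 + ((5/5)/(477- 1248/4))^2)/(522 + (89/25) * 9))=915174764/678768255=1.35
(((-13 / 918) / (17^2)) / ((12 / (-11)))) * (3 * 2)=143 / 530604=0.00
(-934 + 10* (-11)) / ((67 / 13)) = -13572 / 67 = -202.57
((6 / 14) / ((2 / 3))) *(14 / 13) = 9 / 13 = 0.69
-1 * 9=-9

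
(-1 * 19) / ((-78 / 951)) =6023 / 26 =231.65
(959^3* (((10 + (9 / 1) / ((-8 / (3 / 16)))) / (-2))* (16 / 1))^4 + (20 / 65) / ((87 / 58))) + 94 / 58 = 2458797202976180205423109 / 74121216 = 33172650634552193.60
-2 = -2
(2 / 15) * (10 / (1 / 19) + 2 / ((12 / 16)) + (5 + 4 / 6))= 238 / 9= 26.44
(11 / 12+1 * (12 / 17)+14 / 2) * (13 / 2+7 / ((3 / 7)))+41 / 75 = 6041303 / 30600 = 197.43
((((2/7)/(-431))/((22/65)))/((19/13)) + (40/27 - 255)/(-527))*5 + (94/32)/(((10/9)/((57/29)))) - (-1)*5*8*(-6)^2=60264424144951907/41630723275680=1447.59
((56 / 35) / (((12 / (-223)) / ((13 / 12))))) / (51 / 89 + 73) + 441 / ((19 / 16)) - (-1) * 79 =5037909031 / 11197080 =449.93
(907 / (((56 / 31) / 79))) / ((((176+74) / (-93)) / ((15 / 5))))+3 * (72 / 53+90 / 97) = -3185521795377 / 71974000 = -44259.34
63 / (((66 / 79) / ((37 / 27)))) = 103.34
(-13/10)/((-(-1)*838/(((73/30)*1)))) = -949/251400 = -0.00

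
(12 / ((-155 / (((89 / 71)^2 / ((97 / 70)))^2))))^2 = 544420784015464117305600 / 54938540087246723658355201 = 0.01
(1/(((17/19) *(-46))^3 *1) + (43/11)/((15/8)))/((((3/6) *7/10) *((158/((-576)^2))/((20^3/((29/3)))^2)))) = 2619762481499406336000000/305804649671213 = 8566784332.14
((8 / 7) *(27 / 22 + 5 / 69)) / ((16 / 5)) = 9865 / 21252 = 0.46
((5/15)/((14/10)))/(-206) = -5/4326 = -0.00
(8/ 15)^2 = 64/ 225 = 0.28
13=13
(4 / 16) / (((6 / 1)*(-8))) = -0.01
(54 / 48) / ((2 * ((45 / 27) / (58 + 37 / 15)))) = 8163 / 400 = 20.41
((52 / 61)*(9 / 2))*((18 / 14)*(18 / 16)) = 9477 / 1708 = 5.55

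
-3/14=-0.21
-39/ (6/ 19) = -123.50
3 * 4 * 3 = 36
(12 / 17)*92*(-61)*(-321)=1271613.18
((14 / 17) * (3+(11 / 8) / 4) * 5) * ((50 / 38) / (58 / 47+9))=4400375 / 2485808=1.77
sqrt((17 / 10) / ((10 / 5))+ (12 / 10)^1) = sqrt(205) / 10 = 1.43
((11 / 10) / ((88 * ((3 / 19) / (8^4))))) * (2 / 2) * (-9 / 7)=-14592 / 35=-416.91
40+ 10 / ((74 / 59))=1775 / 37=47.97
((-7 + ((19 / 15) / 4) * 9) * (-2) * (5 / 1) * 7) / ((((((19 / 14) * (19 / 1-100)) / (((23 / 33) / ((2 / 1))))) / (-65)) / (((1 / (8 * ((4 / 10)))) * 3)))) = 30400825 / 541728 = 56.12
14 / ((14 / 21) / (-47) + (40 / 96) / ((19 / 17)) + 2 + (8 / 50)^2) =31255000 / 5322777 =5.87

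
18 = 18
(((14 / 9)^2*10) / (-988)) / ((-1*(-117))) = -0.00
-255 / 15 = -17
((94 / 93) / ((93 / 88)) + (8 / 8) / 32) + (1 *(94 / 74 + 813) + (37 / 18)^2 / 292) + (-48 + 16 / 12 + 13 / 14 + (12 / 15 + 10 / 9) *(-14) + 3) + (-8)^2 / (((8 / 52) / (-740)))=-72314045403223019 / 235478365920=-307094.22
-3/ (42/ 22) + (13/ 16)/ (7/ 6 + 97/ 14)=-28009/ 19040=-1.47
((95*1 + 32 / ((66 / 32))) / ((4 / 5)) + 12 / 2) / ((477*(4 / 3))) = 359 / 1584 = 0.23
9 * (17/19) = 153/19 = 8.05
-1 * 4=-4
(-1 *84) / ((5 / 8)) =-672 / 5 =-134.40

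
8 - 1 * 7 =1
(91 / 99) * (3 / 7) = 13 / 33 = 0.39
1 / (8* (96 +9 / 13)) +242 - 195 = 472645 / 10056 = 47.00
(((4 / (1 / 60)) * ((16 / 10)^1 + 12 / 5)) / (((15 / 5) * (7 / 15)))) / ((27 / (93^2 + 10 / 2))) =13846400 / 63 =219784.13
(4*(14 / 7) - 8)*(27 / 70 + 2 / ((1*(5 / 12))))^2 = 0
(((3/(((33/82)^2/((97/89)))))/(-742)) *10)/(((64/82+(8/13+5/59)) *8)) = -0.02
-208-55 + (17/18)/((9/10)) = -261.95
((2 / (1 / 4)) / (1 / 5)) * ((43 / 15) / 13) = 344 / 39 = 8.82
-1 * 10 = -10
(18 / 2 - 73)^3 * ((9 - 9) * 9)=0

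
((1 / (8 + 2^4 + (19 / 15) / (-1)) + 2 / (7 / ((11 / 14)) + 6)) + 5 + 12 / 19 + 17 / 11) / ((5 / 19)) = 3907639 / 139810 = 27.95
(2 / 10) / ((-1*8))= -1 / 40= -0.02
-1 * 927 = -927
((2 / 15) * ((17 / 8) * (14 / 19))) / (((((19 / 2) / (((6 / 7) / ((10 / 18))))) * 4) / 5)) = 153 / 3610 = 0.04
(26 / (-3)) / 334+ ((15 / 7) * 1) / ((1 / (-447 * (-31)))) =104135264 / 3507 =29693.55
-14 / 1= -14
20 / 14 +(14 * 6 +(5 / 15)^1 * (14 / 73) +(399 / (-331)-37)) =23994542 / 507423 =47.29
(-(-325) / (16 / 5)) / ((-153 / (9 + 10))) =-30875 / 2448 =-12.61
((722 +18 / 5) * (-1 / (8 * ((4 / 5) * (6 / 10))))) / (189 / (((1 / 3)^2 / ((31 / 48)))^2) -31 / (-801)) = -38747040 / 1309371397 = -0.03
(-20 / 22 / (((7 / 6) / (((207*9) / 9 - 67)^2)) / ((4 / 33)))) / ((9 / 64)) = -14336000 / 1089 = -13164.37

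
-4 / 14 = -2 / 7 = -0.29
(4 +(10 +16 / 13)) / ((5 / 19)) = 57.88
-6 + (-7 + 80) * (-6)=-444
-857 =-857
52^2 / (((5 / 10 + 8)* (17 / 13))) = 70304 / 289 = 243.27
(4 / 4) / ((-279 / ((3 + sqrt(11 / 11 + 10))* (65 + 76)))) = -3.19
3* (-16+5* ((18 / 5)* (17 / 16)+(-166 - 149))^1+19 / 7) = -263619 / 56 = -4707.48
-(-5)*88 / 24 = 55 / 3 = 18.33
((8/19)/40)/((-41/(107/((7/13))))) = -1391/27265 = -0.05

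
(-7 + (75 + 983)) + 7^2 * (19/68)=72399/68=1064.69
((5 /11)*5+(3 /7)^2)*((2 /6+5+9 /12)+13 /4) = 5296 /231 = 22.93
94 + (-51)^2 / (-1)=-2507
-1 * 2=-2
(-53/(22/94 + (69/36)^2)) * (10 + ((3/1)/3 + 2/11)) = -832464/5489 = -151.66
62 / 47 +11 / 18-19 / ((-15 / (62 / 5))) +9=563371 / 21150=26.64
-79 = -79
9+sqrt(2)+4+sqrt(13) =sqrt(2)+sqrt(13)+13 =18.02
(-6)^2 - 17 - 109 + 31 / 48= -4289 / 48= -89.35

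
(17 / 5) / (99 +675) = 17 / 3870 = 0.00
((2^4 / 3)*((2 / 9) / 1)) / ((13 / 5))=160 / 351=0.46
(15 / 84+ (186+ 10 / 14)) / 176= 5233 / 4928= 1.06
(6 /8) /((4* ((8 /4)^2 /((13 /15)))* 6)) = 13 /1920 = 0.01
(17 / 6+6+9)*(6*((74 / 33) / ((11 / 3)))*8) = 63344 / 121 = 523.50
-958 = -958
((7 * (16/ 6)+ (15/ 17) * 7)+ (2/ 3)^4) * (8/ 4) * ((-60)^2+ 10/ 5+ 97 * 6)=288537008/ 1377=209540.31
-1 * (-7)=7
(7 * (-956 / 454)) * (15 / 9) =-16730 / 681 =-24.57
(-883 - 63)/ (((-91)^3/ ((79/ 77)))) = 6794/ 5274997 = 0.00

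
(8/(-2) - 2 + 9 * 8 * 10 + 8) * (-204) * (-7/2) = 515508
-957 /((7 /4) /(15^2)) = -123042.86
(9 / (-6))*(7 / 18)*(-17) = 119 / 12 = 9.92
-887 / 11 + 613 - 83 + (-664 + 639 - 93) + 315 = 7110 / 11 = 646.36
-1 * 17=-17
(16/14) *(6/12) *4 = 2.29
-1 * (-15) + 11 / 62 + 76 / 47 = 48939 / 2914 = 16.79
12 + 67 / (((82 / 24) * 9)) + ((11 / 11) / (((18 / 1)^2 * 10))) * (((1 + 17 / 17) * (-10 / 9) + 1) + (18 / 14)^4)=20351160919 / 1435269780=14.18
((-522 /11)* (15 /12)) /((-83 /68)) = 44370 /913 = 48.60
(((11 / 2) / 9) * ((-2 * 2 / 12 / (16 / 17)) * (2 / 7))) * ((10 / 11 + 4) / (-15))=17 / 840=0.02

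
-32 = -32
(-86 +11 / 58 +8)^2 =6054.45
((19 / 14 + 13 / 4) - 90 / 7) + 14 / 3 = -43 / 12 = -3.58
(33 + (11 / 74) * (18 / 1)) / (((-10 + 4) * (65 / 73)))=-3212 / 481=-6.68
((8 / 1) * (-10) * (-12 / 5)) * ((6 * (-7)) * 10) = -80640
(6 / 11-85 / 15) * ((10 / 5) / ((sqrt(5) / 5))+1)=-28.02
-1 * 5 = -5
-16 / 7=-2.29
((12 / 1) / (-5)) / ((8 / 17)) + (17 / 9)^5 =11187071 / 590490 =18.95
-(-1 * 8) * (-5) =-40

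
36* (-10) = -360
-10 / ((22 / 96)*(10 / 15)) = -65.45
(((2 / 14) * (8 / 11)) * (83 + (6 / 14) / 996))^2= 148830837796 / 2001399169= 74.36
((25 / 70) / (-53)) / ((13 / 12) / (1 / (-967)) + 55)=30 / 4418981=0.00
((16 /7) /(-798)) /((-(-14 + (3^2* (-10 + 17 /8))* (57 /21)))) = -64 /4611243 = -0.00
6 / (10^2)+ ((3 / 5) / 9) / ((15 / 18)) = 7 / 50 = 0.14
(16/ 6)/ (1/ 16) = 128/ 3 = 42.67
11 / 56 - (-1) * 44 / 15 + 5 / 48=1811 / 560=3.23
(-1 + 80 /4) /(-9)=-2.11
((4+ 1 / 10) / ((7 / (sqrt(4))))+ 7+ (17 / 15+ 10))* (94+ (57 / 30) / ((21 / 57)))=14069407 / 7350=1914.21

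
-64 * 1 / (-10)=32 / 5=6.40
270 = 270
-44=-44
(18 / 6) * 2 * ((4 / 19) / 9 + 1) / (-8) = -175 / 228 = -0.77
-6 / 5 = -1.20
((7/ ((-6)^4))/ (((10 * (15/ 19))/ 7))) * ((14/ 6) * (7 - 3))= 6517/ 145800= 0.04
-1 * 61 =-61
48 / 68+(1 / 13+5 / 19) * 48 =71508 / 4199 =17.03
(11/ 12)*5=55/ 12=4.58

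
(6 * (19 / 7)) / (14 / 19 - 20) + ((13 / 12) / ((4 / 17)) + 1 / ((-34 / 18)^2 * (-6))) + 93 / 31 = 39757607 / 5923344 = 6.71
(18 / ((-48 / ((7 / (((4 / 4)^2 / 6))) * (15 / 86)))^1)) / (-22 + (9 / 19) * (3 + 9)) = 3591 / 21328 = 0.17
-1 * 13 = -13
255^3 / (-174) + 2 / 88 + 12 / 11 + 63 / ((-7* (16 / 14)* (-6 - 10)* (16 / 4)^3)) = -249027213695 / 2613248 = -95294.14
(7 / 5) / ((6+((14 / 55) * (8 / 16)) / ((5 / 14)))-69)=-55 / 2461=-0.02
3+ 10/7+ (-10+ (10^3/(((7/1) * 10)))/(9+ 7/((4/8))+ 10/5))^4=18985369/2401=7907.28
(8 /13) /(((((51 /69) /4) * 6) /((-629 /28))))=-3404 /273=-12.47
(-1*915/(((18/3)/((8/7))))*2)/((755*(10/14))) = -488/755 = -0.65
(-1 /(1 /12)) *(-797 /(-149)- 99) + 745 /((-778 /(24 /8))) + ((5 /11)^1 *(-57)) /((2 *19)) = 1120.26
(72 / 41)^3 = 373248 / 68921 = 5.42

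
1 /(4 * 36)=1 /144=0.01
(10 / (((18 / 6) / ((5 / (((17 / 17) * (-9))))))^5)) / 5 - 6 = -86099692 / 14348907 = -6.00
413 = 413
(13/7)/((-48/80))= -65/21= -3.10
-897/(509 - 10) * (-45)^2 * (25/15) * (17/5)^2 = -34996455/499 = -70133.18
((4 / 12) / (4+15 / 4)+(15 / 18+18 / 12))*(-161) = -35581 / 93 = -382.59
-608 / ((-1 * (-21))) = -608 / 21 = -28.95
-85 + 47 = -38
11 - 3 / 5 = 52 / 5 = 10.40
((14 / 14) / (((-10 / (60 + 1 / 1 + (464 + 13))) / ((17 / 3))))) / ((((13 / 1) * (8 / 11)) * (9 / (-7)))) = 25.08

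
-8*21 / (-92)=42 / 23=1.83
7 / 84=1 / 12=0.08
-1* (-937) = 937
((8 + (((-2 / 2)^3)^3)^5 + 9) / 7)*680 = 10880 / 7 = 1554.29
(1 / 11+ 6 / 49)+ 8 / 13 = 5807 / 7007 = 0.83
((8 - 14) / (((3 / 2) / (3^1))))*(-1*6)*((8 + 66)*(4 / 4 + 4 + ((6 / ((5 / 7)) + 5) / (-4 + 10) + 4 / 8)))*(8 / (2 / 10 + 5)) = 824064 / 13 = 63389.54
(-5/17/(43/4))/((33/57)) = -380/8041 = -0.05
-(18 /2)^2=-81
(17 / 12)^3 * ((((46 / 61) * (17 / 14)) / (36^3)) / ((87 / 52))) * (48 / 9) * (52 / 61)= 324646127 / 2140964629776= 0.00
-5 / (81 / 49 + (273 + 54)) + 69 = 68.98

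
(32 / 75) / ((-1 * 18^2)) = -8 / 6075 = -0.00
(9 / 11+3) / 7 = 0.55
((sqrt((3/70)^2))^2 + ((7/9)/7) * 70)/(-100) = -343081/4410000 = -0.08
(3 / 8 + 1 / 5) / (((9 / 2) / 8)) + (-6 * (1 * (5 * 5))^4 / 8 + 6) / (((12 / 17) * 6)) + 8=-99594343 / 1440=-69162.74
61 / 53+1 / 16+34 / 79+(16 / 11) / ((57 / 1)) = 70118993 / 42003984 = 1.67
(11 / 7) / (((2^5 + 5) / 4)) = 44 / 259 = 0.17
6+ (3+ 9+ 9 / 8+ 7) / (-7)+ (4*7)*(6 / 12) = 17.12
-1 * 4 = -4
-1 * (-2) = 2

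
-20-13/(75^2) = -112513/5625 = -20.00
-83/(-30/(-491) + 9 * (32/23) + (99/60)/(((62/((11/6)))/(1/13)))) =-30219164560/4582605973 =-6.59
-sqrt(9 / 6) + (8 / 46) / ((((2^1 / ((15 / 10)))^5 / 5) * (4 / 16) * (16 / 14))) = 8505 / 11776 - sqrt(6) / 2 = -0.50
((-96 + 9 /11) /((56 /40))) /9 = -1745 /231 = -7.55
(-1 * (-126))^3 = 2000376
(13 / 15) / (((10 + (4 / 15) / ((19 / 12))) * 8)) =247 / 23184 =0.01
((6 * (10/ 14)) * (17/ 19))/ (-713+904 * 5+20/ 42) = 1530/ 1519183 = 0.00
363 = 363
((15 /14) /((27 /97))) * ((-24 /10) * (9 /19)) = -582 /133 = -4.38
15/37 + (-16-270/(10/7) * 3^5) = -1699876/37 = -45942.59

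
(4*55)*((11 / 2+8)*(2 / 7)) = 5940 / 7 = 848.57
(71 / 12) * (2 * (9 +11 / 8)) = 5893 / 48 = 122.77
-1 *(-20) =20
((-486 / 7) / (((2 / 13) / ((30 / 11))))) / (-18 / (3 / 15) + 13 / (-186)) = 17627220 / 1289981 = 13.66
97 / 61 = 1.59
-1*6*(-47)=282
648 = 648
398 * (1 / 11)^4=398 / 14641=0.03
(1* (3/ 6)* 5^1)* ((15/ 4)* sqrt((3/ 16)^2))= 225/ 128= 1.76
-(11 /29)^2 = -121 /841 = -0.14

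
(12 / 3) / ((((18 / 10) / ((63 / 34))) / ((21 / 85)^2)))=0.25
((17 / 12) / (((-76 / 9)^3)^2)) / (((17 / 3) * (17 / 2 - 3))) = 531441 / 4239398428672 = 0.00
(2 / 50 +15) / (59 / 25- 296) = -376 / 7341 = -0.05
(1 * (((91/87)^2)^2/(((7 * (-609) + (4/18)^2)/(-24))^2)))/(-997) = -3199433380416/84077113089539464957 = -0.00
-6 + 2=-4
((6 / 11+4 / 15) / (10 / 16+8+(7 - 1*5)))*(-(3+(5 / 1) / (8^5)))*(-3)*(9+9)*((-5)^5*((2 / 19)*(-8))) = 7410040875 / 227392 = 32587.08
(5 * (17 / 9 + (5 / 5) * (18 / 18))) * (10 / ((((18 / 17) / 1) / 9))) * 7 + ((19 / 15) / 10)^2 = 8594.46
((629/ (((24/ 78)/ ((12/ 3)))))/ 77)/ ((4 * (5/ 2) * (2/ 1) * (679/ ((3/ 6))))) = 8177/ 2091320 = 0.00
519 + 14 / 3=1571 / 3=523.67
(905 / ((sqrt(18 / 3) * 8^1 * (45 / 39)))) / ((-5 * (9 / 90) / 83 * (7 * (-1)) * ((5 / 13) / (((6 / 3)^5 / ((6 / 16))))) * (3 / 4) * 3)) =324977536 * sqrt(6) / 8505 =93595.43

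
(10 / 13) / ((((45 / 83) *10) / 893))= 74119 / 585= 126.70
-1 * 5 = -5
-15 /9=-5 /3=-1.67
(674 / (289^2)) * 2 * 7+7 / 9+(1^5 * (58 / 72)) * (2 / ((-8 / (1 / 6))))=61856707 / 72162144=0.86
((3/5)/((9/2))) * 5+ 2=8/3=2.67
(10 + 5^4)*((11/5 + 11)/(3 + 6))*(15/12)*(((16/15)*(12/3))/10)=22352/45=496.71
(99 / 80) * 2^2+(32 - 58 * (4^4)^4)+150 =-4982162059621 / 20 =-249108102981.05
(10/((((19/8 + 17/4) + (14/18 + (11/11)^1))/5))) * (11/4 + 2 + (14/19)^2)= 1375740/43681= 31.50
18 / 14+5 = 6.29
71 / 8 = 8.88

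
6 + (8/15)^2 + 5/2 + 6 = 6653/450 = 14.78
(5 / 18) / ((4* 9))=5 / 648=0.01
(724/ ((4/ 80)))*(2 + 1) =43440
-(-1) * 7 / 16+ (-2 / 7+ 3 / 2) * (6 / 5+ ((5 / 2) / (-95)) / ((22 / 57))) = 11161 / 6160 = 1.81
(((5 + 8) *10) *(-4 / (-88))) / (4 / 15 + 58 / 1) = 975 / 9614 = 0.10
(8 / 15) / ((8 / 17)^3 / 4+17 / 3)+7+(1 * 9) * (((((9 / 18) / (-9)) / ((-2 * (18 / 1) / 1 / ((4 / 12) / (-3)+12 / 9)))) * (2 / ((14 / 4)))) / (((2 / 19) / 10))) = 3813163811 / 475741350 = 8.02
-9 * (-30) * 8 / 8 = 270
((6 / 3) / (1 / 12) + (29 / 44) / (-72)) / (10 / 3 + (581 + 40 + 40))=76003 / 2104608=0.04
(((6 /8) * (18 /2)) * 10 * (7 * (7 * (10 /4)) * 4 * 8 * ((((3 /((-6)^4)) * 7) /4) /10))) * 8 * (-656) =-562520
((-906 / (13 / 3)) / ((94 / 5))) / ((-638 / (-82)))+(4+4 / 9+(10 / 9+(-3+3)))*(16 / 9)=133361005 / 15787629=8.45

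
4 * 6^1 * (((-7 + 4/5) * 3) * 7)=-15624/5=-3124.80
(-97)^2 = 9409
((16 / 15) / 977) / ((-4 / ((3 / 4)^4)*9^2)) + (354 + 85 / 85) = 355.00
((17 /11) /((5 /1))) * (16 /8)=0.62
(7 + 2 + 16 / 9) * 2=194 / 9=21.56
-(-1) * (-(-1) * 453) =453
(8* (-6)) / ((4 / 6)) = -72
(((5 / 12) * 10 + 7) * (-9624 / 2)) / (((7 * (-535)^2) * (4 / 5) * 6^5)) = -26867 / 6231919680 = -0.00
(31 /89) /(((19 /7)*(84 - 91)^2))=31 /11837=0.00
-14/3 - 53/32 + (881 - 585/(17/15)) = 585073/1632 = 358.50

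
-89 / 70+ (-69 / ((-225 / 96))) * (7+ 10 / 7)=86403 / 350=246.87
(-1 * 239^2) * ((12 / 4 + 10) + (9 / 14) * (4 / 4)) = -10910111 / 14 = -779293.64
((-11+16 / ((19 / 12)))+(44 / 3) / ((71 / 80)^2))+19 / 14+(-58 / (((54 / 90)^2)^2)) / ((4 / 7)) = -41495524846 / 54306693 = -764.10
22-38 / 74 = 795 / 37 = 21.49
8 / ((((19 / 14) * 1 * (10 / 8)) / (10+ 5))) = 1344 / 19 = 70.74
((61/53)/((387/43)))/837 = 61/399249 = 0.00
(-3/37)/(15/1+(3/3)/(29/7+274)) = -5841/1080844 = -0.01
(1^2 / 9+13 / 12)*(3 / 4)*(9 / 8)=129 / 128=1.01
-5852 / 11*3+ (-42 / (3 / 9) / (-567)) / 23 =-330370 / 207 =-1595.99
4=4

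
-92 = -92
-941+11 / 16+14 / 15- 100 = -249451 / 240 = -1039.38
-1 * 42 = -42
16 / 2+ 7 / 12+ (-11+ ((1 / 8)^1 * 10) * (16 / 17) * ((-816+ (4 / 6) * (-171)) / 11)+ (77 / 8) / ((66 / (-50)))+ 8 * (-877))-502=-34230755 / 4488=-7627.17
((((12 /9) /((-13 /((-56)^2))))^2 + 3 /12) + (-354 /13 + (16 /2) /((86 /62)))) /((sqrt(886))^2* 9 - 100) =27058983331 /2059932888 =13.14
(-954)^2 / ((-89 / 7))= -6370812 / 89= -71582.16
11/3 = 3.67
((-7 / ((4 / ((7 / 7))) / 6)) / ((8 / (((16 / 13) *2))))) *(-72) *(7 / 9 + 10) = 32592 / 13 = 2507.08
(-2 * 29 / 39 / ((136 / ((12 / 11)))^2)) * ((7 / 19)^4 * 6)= -0.00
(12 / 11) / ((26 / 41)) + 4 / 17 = 1.96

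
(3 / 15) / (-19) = -1 / 95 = -0.01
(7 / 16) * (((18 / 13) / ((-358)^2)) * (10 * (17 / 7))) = 765 / 6664528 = 0.00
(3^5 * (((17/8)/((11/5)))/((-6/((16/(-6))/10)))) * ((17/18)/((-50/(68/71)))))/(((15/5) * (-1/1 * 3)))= 0.02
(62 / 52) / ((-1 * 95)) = -31 / 2470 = -0.01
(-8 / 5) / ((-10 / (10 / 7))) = 8 / 35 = 0.23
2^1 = 2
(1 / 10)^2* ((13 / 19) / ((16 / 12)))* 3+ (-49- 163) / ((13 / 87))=-140172879 / 98800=-1418.75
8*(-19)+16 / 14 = -1056 / 7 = -150.86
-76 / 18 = -38 / 9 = -4.22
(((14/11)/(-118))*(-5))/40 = 7/5192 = 0.00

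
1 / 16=0.06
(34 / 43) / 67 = 34 / 2881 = 0.01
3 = 3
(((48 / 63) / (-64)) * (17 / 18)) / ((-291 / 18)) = 17 / 24444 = 0.00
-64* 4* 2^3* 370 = -757760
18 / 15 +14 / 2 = 8.20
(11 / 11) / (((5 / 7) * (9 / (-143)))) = -1001 / 45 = -22.24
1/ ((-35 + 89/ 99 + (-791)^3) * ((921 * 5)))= -33/ 75209561195675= -0.00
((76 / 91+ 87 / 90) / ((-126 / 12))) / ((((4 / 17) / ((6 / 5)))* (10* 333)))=-83623 / 318181500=-0.00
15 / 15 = 1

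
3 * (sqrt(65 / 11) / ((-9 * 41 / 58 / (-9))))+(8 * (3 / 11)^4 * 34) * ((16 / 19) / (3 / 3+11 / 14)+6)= 20.05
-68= -68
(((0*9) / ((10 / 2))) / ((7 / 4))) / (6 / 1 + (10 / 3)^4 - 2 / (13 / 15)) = 0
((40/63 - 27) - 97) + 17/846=-123.34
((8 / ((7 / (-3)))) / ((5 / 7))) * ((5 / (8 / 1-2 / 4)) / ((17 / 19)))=-304 / 85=-3.58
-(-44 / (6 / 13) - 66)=484 / 3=161.33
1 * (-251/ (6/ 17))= -4267/ 6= -711.17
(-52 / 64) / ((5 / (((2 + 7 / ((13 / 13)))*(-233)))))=340.76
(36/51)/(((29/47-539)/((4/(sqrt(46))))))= -141*sqrt(46)/1236733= -0.00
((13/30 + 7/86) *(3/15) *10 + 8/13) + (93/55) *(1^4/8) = 1.86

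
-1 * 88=-88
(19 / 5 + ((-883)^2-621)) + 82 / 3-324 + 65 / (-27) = 105134318 / 135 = 778772.73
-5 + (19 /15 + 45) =619 /15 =41.27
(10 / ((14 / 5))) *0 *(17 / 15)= 0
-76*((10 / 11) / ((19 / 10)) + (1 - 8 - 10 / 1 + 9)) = 6288 / 11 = 571.64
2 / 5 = 0.40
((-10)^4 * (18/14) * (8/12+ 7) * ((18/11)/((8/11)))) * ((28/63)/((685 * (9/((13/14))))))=299000/20139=14.85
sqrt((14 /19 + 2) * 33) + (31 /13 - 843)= -10928 /13 + 2 * sqrt(8151) /19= -831.11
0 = 0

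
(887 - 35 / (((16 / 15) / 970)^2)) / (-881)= 1852340107 / 56384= 32852.23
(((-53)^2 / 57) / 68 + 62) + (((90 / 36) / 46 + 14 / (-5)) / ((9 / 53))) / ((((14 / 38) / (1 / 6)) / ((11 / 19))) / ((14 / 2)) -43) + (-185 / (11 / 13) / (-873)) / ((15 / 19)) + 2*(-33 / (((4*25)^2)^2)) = 316950027127011017929 / 4997415124350000000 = 63.42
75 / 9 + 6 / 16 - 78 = -1663 / 24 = -69.29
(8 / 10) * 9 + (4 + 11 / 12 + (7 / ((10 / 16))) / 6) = 839 / 60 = 13.98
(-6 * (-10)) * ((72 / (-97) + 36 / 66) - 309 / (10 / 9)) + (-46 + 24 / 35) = -625271932 / 37345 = -16743.12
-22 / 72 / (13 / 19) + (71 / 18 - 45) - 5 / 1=-21763 / 468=-46.50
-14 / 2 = -7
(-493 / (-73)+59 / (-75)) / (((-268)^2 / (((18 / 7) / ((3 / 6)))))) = 24501 / 57346975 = 0.00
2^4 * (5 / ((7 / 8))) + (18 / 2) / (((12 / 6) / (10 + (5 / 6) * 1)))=3925 / 28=140.18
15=15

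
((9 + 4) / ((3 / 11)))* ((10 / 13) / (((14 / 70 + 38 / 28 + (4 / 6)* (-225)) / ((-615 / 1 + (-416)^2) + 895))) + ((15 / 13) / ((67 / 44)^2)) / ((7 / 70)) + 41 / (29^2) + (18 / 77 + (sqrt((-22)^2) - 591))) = -57408336019363906 / 823800859539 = -69687.15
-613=-613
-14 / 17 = -0.82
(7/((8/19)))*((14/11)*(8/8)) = 931/44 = 21.16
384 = 384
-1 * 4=-4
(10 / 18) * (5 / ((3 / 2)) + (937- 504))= 6545 / 27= 242.41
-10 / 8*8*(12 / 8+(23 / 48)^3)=-890275 / 55296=-16.10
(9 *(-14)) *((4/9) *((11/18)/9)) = -3.80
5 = 5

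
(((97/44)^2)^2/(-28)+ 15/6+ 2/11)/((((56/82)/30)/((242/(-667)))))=-118644972825/4049554432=-29.30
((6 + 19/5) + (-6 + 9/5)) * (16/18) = 224/45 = 4.98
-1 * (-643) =643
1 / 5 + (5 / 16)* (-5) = -109 / 80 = -1.36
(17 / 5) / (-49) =-17 / 245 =-0.07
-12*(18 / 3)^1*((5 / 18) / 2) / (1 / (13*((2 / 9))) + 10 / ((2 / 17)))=-260 / 2219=-0.12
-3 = -3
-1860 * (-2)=3720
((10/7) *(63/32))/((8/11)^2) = 5445/1024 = 5.32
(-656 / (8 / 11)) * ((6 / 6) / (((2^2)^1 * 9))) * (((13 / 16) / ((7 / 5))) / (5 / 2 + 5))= -5863 / 3024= -1.94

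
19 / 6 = 3.17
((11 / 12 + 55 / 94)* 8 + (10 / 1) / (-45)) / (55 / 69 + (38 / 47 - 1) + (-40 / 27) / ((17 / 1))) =1462731 / 64313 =22.74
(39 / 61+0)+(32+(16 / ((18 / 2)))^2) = 176887 / 4941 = 35.80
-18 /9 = -2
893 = 893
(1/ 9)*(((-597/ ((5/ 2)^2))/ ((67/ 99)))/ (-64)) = 6567/ 26800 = 0.25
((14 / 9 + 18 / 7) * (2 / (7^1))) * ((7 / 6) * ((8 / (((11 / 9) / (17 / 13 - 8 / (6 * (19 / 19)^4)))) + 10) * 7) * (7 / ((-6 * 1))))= -98420 / 891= -110.46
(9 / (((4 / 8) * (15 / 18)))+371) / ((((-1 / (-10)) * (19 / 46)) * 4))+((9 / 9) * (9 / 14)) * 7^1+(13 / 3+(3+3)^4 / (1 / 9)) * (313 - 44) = 358092517 / 114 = 3141162.43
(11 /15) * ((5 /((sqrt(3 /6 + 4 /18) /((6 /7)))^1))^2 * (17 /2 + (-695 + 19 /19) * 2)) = -16388460 /637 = -25727.57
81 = 81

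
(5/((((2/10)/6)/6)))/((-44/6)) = -122.73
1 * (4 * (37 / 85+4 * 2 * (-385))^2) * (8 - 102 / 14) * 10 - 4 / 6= 1644476832010 / 6069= 270963392.98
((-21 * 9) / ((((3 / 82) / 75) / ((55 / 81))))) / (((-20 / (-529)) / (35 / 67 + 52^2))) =-2521821781325 / 134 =-18819565532.28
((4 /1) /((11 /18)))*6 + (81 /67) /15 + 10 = 181867 /3685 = 49.35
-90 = -90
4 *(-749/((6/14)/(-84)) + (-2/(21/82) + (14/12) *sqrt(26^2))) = 12333428/21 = 587306.10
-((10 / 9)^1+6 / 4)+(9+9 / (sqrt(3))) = 3 * sqrt(3)+115 / 18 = 11.59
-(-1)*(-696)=-696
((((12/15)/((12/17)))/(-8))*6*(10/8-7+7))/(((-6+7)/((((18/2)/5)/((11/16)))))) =-153/55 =-2.78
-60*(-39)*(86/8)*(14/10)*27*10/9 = 1056510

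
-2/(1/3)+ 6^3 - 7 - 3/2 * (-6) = 212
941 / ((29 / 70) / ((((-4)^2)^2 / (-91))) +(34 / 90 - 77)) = -21680640 / 1768769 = -12.26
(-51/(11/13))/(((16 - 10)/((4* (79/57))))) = -55.69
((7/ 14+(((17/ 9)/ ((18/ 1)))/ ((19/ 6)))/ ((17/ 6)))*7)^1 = 1225/ 342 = 3.58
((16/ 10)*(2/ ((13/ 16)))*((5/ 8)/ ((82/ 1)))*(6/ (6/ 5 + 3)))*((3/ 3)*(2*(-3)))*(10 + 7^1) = -16320/ 3731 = -4.37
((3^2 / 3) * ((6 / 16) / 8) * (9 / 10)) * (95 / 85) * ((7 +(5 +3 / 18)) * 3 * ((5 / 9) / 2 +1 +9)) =461871 / 8704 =53.06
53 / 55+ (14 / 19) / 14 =1062 / 1045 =1.02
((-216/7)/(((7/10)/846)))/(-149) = 1827360/7301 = 250.29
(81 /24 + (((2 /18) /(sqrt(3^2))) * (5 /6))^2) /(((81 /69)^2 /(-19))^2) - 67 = 16031985390461 /27894275208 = 574.74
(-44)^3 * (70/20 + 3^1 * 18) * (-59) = 288986720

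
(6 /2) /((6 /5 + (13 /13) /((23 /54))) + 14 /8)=1380 /2437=0.57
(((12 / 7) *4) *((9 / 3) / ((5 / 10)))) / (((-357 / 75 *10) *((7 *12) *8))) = -15 / 11662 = -0.00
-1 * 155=-155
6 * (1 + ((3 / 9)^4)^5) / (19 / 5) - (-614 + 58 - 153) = 15691692065977 / 22082967873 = 710.58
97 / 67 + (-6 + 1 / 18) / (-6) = 17645 / 7236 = 2.44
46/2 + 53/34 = 835/34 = 24.56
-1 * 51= -51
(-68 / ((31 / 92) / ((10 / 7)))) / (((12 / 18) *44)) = -9.83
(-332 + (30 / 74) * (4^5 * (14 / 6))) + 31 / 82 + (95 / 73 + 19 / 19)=141599659 / 221482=639.33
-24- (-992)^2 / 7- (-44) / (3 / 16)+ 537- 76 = -2938087 / 21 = -139908.90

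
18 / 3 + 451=457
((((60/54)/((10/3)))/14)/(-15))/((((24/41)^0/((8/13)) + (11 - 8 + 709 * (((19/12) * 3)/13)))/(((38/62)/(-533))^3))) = 27436/2997428785721324955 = 0.00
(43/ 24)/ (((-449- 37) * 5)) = -43/ 58320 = -0.00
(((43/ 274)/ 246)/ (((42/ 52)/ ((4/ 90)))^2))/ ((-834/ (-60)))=58136/ 418344526845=0.00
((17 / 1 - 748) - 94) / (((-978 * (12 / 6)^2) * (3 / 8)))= 275 / 489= 0.56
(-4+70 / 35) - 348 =-350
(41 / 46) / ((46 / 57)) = 2337 / 2116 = 1.10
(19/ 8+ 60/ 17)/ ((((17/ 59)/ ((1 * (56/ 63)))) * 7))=47377/ 18207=2.60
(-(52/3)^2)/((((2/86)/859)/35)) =-3495717680/9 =-388413075.56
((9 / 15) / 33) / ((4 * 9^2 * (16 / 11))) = 1 / 25920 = 0.00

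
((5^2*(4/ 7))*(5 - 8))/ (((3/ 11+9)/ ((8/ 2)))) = -2200/ 119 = -18.49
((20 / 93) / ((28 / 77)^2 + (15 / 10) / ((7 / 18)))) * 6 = 33880 / 104749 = 0.32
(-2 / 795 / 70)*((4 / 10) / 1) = -2 / 139125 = -0.00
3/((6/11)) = 11/2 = 5.50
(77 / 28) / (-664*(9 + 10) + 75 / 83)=-0.00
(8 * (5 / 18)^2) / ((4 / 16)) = 200 / 81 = 2.47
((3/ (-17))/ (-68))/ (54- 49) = 3/ 5780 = 0.00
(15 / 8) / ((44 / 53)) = 795 / 352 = 2.26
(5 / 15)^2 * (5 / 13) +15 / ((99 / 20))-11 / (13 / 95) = -99500 / 1287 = -77.31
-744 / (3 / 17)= -4216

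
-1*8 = -8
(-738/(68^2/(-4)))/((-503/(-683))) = 252027/290734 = 0.87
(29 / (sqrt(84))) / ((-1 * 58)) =-sqrt(21) / 84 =-0.05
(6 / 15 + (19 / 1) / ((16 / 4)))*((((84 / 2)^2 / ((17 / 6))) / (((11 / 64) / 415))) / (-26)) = -723860928 / 2431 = -297762.62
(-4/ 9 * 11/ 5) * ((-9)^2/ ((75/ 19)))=-20.06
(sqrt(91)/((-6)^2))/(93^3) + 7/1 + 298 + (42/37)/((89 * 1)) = sqrt(91)/28956852 + 1004407/3293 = 305.01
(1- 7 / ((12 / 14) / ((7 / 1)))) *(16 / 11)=-2696 / 33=-81.70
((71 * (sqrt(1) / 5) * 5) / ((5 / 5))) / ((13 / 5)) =355 / 13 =27.31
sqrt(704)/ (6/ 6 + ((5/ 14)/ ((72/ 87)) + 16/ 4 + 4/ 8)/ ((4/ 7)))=1536* sqrt(11)/ 1849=2.76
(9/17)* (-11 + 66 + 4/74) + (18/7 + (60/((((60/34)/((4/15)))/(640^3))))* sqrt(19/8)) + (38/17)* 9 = 228231/4403 + 1782579200* sqrt(38)/3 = 3662852112.46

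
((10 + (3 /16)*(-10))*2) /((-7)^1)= -2.32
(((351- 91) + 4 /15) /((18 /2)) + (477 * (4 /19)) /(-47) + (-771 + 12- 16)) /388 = -90201433 /46775340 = -1.93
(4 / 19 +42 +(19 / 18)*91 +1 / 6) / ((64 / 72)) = 2959 / 19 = 155.74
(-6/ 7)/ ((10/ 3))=-9/ 35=-0.26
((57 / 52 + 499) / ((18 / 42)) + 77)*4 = 194047 / 39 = 4975.56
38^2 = 1444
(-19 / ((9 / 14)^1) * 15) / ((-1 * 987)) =0.45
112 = 112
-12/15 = -4/5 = -0.80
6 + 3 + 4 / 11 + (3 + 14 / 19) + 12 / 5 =16198 / 1045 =15.50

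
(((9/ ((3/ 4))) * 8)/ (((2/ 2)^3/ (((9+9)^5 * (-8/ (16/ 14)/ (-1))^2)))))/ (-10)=-888852787.20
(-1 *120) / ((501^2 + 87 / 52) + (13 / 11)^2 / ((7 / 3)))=-1761760 / 3685062699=-0.00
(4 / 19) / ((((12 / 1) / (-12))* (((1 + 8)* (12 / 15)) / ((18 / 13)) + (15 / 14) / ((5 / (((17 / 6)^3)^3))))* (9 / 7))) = -731566080 / 11289080715727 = -0.00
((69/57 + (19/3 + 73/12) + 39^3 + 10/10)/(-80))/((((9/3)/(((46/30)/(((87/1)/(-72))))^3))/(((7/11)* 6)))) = 18434751013168/9557439375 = 1928.84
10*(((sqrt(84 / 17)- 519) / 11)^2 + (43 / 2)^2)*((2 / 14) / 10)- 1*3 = 21947489 / 57596- 2076*sqrt(357) / 14399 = 378.34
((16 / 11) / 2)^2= 64 / 121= 0.53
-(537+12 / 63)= -11281 / 21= -537.19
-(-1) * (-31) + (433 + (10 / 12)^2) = 14497 / 36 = 402.69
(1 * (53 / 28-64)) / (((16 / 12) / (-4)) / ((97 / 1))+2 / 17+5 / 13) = -111836829 / 898240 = -124.51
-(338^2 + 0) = -114244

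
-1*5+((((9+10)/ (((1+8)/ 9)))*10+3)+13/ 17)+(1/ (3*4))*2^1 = 19271/ 102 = 188.93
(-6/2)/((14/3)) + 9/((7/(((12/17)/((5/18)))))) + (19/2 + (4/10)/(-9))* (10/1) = 1040797/10710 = 97.18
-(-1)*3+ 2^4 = 19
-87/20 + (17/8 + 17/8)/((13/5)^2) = -3.72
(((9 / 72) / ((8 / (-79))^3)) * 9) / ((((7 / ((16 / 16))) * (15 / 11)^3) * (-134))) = 656234909 / 1440768000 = 0.46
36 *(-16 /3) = -192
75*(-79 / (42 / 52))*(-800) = 41080000 / 7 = 5868571.43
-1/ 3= -0.33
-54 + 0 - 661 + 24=-691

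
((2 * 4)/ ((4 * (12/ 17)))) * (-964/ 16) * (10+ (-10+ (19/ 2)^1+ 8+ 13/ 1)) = -249917/ 48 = -5206.60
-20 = -20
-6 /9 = -2 /3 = -0.67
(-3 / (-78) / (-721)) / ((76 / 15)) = -15 / 1424696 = -0.00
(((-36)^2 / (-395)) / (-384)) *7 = 189 / 3160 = 0.06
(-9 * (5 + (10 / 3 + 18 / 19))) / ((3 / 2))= -1058 / 19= -55.68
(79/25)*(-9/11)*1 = -711/275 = -2.59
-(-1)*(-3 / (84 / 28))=-1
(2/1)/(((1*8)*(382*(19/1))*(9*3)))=1/783864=0.00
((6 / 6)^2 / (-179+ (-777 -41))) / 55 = -0.00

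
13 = 13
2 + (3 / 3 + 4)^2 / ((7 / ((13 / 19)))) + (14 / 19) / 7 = 605 / 133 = 4.55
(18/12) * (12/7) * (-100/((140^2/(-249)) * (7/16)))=17928/2401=7.47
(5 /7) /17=0.04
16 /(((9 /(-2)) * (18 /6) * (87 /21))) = -224 /783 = -0.29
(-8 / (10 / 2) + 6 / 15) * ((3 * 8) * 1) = -144 / 5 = -28.80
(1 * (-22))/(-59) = 22/59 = 0.37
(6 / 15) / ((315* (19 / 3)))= 0.00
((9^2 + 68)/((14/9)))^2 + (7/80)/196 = 143862487/15680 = 9174.90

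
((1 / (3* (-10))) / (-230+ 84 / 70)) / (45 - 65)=-1 / 137280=-0.00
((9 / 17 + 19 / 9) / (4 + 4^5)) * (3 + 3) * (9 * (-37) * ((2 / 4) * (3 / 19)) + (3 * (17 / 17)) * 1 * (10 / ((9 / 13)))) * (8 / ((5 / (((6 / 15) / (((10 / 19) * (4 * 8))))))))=196243 / 19660500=0.01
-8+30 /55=-7.45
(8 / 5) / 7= 8 / 35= 0.23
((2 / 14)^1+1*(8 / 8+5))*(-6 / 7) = -258 / 49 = -5.27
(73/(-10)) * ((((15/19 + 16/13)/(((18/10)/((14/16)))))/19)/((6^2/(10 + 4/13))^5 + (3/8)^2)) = -1377068203635292/1897010946072770463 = -0.00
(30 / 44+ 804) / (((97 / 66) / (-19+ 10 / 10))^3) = -1478285.47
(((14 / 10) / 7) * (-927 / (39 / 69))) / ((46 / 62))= -28737 / 65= -442.11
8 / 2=4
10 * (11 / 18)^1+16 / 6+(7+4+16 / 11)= 2102 / 99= 21.23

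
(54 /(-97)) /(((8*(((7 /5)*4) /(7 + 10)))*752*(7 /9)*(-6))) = 0.00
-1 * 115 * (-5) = 575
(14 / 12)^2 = 49 / 36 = 1.36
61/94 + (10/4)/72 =4627/6768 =0.68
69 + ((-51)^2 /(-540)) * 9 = 513 /20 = 25.65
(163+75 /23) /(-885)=-3824 /20355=-0.19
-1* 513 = -513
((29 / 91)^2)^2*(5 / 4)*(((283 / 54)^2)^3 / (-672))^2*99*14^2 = 10265778923798015219046675536531887255 / 43170854388056722042715765735424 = 237794.20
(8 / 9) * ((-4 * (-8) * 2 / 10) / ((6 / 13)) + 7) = 2504 / 135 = 18.55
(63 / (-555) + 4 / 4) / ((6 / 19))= 1558 / 555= 2.81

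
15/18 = 5/6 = 0.83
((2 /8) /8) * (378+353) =731 /32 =22.84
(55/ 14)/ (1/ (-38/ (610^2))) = -209/ 520940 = -0.00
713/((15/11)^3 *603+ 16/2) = 949003/2045773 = 0.46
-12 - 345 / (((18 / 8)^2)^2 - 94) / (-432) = -82268 / 6849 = -12.01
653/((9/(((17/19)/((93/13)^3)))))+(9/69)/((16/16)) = 973579772/3163536081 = 0.31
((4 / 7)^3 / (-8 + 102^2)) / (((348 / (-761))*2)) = -1522 / 77556759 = -0.00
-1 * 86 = -86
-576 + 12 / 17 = -9780 / 17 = -575.29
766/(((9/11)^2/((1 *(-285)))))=-8805170/27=-326117.41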